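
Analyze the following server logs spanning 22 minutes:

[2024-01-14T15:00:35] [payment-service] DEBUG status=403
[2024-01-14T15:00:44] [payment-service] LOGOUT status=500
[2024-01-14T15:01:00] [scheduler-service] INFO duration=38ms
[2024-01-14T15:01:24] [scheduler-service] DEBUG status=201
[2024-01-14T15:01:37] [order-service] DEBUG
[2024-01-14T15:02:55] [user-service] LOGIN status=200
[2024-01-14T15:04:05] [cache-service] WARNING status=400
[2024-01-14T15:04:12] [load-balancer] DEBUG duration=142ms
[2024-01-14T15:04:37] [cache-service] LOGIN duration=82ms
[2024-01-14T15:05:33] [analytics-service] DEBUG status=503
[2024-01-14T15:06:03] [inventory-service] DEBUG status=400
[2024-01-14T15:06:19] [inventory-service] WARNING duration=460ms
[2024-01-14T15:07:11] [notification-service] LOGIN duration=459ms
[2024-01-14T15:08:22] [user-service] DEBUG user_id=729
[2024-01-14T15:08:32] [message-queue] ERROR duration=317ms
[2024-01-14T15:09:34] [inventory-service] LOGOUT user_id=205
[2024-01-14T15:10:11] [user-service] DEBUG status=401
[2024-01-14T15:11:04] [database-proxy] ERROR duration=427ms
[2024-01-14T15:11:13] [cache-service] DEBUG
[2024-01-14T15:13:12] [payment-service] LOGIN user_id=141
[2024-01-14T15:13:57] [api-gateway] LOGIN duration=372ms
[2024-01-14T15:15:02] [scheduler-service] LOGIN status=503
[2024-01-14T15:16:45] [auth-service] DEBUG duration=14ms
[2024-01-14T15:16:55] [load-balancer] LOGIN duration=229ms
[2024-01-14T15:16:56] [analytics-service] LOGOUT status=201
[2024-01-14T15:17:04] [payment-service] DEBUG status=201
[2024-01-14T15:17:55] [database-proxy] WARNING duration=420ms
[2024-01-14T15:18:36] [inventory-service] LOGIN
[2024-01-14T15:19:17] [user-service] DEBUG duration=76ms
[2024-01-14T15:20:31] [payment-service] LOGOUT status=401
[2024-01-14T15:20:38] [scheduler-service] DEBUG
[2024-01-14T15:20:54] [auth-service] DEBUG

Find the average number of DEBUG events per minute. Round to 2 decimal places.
0.64

To calculate the rate:

1. Count total DEBUG events: 14
2. Total time period: 22 minutes
3. Rate = 14 / 22 = 0.64 events per minute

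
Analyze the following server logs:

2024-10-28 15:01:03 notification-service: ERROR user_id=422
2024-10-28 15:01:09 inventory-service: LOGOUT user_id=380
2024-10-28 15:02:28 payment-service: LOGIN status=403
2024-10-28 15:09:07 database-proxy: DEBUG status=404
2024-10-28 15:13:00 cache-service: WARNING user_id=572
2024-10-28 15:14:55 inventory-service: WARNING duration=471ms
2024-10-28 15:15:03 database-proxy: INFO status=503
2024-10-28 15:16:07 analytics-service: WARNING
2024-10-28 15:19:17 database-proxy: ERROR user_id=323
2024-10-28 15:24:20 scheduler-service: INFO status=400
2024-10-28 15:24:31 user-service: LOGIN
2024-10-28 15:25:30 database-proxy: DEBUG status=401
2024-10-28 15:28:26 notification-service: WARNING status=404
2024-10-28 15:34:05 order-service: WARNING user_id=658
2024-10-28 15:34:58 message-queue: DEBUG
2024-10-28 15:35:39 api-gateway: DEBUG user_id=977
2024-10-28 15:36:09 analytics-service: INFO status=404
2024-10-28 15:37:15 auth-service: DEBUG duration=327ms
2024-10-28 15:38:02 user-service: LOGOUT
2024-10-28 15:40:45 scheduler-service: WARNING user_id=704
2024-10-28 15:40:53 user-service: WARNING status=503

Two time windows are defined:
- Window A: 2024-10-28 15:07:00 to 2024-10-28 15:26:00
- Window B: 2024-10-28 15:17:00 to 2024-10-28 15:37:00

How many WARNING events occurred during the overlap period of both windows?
0

To find overlap events:

1. Window A: 2024-10-28 15:07:00 to 2024-10-28 15:26:00
2. Window B: 2024-10-28 15:17:00 to 2024-10-28 15:37:00
3. Overlap period: 2024-10-28 15:17:00 to 2024-10-28 15:26:00
4. Count WARNING events in overlap: 0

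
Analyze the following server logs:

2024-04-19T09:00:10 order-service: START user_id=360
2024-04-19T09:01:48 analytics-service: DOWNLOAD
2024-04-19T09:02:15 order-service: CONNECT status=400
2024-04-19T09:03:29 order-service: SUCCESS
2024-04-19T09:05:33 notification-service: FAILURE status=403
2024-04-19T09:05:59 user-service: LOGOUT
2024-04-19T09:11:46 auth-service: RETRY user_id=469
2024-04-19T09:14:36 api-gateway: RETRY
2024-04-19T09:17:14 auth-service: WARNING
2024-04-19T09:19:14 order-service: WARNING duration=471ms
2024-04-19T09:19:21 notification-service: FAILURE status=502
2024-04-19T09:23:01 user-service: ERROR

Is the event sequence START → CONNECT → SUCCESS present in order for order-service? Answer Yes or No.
Yes

To verify sequence order:

1. Find all events in sequence START → CONNECT → SUCCESS for order-service
2. Extract their timestamps
3. Check if timestamps are in ascending order
4. Result: Yes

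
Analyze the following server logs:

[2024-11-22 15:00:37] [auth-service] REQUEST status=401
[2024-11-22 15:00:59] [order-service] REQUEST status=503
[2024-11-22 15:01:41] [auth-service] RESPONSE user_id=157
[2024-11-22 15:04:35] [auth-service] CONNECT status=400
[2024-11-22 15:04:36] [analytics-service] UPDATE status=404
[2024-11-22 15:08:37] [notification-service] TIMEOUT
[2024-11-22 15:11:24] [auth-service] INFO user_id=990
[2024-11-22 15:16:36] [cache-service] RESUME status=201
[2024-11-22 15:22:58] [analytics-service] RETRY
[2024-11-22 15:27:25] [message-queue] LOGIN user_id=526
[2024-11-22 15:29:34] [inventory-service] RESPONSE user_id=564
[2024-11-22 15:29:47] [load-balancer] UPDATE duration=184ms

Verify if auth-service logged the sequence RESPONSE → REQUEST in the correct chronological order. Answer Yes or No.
No

To verify sequence order:

1. Find all events in sequence RESPONSE → REQUEST for auth-service
2. Extract their timestamps
3. Check if timestamps are in ascending order
4. Result: No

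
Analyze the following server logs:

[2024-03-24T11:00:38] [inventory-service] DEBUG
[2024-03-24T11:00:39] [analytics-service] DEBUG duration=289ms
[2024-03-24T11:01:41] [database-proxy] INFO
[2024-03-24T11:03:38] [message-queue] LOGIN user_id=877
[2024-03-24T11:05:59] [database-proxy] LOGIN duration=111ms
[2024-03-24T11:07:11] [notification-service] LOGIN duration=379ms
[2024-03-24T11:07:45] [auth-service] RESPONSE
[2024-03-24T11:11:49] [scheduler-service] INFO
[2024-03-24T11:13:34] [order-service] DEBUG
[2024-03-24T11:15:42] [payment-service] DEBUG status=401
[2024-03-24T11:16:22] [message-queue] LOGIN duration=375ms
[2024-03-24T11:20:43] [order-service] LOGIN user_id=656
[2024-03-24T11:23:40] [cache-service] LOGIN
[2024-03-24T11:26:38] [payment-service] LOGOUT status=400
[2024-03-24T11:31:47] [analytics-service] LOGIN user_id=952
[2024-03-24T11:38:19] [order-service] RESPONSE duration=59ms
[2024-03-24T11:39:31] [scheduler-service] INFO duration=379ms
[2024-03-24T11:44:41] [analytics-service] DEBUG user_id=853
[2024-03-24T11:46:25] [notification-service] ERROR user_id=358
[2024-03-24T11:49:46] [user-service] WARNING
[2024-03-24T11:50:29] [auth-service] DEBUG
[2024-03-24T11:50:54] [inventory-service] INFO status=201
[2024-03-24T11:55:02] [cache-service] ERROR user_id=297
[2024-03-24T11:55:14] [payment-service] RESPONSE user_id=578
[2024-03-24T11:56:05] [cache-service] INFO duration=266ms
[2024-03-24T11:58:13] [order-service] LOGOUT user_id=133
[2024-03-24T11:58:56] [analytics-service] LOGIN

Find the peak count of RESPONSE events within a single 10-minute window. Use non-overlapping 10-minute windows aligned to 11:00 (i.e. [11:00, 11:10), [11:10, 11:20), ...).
1

To find the burst window:

1. Divide the log period into non-overlapping 10-minute windows starting at 11:00
2. Count RESPONSE events in each window
3. Find the window with maximum count
4. Maximum events in a window: 1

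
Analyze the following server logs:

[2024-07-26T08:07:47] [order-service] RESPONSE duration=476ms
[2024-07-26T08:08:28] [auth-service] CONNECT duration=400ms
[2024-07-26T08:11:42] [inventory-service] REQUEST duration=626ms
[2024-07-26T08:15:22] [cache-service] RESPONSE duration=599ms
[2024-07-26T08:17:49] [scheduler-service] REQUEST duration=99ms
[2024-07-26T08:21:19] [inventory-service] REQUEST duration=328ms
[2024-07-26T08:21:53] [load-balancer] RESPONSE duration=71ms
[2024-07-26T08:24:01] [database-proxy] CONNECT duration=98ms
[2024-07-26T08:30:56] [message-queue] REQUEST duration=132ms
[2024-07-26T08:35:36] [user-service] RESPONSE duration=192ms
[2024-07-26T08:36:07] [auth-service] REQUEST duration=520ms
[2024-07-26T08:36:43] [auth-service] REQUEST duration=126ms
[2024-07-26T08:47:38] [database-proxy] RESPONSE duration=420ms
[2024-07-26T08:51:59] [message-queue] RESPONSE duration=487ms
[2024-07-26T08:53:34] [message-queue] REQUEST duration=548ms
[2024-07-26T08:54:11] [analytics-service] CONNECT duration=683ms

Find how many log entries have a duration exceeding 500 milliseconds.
5

To count timeouts:

1. Threshold: 500ms
2. Extract duration from each log entry
3. Count entries where duration > 500
4. Timeout count: 5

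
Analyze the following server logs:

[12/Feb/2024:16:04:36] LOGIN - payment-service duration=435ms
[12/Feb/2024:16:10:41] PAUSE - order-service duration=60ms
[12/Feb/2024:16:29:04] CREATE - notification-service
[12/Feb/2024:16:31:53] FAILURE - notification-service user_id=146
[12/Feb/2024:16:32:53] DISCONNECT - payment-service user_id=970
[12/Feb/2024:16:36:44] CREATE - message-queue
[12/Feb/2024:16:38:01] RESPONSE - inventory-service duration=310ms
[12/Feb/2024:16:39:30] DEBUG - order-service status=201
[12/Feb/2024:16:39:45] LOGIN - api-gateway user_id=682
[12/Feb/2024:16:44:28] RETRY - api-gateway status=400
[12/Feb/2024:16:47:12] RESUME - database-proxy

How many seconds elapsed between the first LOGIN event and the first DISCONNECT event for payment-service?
1697

To find the time between events:

1. Locate the first LOGIN event for payment-service: 12/Feb/2024:16:04:36
2. Locate the first DISCONNECT event for payment-service: 12/Feb/2024:16:32:53
3. Calculate the difference: 12/Feb/2024:16:32:53 - 12/Feb/2024:16:04:36 = 1697 seconds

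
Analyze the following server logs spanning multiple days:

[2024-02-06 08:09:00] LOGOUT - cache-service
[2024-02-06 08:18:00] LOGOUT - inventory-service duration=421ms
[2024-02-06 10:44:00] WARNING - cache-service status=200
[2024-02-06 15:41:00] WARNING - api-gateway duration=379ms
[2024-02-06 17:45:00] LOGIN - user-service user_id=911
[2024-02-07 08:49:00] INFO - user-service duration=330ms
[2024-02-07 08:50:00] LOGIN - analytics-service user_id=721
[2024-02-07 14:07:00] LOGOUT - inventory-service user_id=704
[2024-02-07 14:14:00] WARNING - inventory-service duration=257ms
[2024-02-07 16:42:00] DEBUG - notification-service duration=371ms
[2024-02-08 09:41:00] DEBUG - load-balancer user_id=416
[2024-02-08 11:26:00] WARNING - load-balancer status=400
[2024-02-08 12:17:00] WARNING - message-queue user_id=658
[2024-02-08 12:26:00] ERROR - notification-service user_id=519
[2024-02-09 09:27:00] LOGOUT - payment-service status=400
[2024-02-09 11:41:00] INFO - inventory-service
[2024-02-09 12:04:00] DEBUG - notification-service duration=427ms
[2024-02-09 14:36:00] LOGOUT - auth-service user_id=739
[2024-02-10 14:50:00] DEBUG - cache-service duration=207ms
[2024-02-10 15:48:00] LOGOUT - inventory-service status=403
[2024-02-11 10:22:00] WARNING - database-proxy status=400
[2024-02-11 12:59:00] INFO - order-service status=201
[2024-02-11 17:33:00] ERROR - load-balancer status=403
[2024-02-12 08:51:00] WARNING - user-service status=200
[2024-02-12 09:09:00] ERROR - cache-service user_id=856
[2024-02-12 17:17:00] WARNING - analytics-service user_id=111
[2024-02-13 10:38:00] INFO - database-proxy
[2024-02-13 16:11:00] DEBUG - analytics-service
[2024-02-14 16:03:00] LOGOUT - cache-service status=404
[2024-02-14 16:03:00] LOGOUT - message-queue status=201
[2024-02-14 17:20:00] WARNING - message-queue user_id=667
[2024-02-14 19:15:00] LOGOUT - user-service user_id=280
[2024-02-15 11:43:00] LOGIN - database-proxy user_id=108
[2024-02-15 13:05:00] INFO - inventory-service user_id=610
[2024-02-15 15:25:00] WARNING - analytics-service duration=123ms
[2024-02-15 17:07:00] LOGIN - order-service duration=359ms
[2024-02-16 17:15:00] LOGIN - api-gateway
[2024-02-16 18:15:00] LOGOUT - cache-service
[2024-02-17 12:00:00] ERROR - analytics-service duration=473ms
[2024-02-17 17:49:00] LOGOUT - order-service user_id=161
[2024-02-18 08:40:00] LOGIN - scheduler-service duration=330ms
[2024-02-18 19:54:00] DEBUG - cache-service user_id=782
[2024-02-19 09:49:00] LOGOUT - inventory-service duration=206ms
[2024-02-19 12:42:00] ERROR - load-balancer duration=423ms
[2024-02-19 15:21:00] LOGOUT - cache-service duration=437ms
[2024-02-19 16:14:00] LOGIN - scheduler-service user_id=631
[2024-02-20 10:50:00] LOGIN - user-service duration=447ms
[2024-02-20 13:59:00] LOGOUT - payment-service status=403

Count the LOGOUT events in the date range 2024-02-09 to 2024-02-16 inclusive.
7

To filter by date range:

1. Date range: 2024-02-09 through 2024-02-16, both dates inclusive
2. Filter for LOGOUT events whose date falls in this range
3. Count matching events: 7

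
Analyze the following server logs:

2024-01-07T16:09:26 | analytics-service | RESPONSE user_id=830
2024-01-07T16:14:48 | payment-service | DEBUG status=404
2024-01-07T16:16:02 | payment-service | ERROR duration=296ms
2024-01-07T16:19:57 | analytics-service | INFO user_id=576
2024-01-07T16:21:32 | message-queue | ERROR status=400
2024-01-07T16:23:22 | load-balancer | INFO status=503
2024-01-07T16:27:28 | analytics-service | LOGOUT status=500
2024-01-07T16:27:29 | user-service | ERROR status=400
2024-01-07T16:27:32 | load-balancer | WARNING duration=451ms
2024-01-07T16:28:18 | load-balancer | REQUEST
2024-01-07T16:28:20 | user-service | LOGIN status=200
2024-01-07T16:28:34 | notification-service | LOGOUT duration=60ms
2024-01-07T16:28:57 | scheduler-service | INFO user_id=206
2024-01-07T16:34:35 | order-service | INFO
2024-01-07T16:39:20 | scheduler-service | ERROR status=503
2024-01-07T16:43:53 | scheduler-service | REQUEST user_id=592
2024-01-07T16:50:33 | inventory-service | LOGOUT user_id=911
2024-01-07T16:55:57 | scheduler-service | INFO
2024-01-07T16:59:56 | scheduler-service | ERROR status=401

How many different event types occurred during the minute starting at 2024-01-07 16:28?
4

To count unique event types:

1. Filter events in the minute starting at 2024-01-07 16:28
2. Extract event types from matching entries
3. Count unique types: 4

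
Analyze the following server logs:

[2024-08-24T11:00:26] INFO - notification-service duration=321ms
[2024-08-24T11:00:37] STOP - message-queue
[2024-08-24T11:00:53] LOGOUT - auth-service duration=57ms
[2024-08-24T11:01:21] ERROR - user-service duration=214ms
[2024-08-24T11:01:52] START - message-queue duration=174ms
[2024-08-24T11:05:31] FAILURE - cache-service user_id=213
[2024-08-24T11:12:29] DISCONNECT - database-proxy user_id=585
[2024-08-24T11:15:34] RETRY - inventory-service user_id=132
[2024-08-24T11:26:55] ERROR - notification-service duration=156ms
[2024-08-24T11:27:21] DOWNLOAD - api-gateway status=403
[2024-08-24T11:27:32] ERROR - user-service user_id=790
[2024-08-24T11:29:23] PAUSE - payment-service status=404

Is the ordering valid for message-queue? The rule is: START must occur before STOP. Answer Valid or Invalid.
Invalid

To validate ordering:

1. Required order: START → STOP
2. Rule: START must occur before STOP
3. Check actual order of events for message-queue
4. Result: Invalid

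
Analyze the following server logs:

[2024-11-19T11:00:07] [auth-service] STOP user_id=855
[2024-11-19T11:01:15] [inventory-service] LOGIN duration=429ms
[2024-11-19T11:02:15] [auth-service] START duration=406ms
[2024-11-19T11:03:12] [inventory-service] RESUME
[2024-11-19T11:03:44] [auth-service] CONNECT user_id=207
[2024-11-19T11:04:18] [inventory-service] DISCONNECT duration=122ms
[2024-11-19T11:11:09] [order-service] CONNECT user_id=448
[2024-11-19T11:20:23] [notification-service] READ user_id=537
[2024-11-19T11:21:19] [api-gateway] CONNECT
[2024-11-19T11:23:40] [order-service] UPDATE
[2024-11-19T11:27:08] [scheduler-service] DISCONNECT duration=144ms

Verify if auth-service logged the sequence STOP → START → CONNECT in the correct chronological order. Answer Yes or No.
Yes

To verify sequence order:

1. Find all events in sequence STOP → START → CONNECT for auth-service
2. Extract their timestamps
3. Check if timestamps are in ascending order
4. Result: Yes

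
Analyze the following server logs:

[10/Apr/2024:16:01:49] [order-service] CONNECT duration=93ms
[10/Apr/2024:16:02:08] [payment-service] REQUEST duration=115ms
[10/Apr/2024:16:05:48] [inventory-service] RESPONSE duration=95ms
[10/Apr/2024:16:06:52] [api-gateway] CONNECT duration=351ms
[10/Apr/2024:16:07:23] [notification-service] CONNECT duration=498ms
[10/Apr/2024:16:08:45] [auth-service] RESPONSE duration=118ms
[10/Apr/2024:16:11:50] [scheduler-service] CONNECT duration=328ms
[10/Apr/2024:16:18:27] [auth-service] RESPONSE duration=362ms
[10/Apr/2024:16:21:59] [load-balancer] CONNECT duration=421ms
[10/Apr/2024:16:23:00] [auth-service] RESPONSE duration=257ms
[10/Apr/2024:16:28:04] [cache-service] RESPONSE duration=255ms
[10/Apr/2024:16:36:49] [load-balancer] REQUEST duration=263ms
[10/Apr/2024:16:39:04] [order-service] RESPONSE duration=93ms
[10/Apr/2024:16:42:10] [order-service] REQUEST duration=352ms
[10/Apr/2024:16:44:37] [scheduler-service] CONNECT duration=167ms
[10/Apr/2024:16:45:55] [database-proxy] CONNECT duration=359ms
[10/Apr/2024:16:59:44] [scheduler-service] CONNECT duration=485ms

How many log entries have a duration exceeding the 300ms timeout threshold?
8

To count timeouts:

1. Threshold: 300ms
2. Extract duration from each log entry
3. Count entries where duration > 300
4. Timeout count: 8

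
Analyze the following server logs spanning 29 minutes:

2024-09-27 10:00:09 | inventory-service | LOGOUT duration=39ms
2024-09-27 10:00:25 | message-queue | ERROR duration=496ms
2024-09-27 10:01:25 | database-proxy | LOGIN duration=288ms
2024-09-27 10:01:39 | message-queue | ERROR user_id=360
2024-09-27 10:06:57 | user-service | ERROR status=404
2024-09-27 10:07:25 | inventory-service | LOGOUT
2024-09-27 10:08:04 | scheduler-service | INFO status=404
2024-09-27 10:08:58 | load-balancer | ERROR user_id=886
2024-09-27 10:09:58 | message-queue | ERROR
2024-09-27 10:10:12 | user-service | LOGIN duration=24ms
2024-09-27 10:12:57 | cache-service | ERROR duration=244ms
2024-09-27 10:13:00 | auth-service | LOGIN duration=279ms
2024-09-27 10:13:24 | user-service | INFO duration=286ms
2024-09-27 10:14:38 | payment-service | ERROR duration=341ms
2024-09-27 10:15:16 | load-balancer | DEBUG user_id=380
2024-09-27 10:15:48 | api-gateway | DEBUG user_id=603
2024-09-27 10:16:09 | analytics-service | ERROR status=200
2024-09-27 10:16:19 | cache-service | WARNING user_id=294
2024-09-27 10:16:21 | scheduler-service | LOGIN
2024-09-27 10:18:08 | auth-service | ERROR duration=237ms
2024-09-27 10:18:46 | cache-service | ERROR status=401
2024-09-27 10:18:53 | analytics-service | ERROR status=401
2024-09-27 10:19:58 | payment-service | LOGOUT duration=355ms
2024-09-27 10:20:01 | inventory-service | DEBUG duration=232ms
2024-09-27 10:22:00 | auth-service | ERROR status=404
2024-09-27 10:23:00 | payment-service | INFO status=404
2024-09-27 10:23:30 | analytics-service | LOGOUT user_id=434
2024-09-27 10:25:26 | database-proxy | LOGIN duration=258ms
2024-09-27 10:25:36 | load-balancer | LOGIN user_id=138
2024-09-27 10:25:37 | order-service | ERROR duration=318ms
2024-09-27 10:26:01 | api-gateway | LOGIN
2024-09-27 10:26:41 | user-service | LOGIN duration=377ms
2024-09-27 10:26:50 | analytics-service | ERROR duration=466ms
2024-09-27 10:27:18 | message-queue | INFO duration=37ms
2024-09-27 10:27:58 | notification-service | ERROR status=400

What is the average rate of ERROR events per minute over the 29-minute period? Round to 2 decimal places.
0.52

To calculate the rate:

1. Count total ERROR events: 15
2. Total time period: 29 minutes
3. Rate = 15 / 29 = 0.52 events per minute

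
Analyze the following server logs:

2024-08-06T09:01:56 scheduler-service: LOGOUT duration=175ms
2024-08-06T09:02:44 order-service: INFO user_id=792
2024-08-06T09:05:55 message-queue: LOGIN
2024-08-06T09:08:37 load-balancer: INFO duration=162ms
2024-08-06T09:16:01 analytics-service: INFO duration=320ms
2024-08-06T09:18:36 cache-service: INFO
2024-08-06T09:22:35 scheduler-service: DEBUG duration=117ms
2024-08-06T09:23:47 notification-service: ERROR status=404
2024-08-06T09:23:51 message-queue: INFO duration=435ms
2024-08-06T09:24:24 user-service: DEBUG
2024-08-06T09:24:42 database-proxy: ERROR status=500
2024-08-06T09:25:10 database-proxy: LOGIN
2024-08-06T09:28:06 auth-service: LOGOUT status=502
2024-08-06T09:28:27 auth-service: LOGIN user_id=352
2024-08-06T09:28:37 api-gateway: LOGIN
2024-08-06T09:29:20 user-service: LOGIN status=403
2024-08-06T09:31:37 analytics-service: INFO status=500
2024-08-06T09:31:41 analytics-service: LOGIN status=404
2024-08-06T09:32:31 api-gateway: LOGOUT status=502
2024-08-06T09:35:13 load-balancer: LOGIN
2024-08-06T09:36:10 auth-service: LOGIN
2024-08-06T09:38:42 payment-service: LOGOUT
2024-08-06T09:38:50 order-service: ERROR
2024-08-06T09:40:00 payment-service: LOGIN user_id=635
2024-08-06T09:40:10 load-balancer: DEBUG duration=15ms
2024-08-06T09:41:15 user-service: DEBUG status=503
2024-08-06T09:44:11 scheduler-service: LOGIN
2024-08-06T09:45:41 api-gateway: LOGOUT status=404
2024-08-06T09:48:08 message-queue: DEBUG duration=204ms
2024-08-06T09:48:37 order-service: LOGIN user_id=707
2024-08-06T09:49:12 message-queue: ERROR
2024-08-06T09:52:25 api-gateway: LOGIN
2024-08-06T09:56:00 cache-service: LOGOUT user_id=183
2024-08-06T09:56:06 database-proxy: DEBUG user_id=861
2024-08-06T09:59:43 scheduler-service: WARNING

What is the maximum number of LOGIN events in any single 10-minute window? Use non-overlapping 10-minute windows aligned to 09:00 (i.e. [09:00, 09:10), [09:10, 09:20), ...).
4

To find the burst window:

1. Divide the log period into non-overlapping 10-minute windows starting at 09:00
2. Count LOGIN events in each window
3. Find the window with maximum count
4. Maximum events in a window: 4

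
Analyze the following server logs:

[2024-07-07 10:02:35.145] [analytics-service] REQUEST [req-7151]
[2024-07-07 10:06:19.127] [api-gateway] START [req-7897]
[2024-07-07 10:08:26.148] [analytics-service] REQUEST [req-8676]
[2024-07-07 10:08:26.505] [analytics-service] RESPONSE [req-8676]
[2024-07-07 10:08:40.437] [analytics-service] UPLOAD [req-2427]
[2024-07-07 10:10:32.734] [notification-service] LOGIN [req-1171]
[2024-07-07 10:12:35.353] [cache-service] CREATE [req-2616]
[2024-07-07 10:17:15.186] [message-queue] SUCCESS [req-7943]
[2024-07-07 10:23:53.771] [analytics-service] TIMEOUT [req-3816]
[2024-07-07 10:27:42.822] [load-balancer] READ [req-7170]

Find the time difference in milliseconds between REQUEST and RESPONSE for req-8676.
357

To calculate latency:

1. Find REQUEST with id req-8676: 2024-07-07 10:08:26.148
2. Find RESPONSE with id req-8676: 2024-07-07 10:08:26.505
3. Latency: 2024-07-07 10:08:26.505 - 2024-07-07 10:08:26.148 = 357ms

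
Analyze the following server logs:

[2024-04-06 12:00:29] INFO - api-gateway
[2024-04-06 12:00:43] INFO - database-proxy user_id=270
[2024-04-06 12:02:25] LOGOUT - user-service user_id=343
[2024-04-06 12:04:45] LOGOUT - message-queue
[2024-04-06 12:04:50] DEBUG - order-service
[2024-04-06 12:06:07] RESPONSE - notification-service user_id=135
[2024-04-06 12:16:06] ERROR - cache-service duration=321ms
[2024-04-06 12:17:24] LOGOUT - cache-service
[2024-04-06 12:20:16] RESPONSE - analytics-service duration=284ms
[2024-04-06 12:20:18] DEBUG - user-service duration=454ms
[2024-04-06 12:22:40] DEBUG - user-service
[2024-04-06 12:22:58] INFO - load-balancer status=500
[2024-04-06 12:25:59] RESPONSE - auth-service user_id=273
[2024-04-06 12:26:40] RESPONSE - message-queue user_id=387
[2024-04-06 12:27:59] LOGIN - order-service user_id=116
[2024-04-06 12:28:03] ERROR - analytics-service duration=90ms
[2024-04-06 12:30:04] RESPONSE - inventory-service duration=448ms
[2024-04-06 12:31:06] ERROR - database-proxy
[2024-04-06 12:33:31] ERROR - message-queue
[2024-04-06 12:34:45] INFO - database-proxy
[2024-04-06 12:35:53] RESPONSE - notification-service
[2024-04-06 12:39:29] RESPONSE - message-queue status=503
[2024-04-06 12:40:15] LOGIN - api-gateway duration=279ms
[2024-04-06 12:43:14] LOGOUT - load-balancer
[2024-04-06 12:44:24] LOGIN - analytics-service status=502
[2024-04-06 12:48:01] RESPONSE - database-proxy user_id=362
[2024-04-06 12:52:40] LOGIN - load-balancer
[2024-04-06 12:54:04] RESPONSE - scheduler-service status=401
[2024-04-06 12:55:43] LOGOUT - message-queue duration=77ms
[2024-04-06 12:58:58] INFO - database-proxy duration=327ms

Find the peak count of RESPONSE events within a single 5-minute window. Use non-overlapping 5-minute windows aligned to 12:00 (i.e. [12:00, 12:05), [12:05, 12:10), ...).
2

To find the burst window:

1. Divide the log period into non-overlapping 5-minute windows starting at 12:00
2. Count RESPONSE events in each window
3. Find the window with maximum count
4. Maximum events in a window: 2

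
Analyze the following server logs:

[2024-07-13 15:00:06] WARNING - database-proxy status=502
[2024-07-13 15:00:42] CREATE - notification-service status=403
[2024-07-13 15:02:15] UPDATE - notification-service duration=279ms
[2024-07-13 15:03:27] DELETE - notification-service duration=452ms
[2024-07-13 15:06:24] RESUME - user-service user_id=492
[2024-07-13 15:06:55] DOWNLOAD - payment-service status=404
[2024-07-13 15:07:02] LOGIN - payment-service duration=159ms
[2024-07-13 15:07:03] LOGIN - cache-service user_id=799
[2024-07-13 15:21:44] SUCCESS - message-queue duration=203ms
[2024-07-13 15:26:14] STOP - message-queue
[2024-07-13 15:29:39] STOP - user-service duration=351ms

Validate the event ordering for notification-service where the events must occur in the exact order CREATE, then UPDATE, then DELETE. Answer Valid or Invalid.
Valid

To validate ordering:

1. Required order: CREATE → UPDATE → DELETE
2. Rule: the events must occur in the exact order CREATE, then UPDATE, then DELETE
3. Check actual order of events for notification-service
4. Result: Valid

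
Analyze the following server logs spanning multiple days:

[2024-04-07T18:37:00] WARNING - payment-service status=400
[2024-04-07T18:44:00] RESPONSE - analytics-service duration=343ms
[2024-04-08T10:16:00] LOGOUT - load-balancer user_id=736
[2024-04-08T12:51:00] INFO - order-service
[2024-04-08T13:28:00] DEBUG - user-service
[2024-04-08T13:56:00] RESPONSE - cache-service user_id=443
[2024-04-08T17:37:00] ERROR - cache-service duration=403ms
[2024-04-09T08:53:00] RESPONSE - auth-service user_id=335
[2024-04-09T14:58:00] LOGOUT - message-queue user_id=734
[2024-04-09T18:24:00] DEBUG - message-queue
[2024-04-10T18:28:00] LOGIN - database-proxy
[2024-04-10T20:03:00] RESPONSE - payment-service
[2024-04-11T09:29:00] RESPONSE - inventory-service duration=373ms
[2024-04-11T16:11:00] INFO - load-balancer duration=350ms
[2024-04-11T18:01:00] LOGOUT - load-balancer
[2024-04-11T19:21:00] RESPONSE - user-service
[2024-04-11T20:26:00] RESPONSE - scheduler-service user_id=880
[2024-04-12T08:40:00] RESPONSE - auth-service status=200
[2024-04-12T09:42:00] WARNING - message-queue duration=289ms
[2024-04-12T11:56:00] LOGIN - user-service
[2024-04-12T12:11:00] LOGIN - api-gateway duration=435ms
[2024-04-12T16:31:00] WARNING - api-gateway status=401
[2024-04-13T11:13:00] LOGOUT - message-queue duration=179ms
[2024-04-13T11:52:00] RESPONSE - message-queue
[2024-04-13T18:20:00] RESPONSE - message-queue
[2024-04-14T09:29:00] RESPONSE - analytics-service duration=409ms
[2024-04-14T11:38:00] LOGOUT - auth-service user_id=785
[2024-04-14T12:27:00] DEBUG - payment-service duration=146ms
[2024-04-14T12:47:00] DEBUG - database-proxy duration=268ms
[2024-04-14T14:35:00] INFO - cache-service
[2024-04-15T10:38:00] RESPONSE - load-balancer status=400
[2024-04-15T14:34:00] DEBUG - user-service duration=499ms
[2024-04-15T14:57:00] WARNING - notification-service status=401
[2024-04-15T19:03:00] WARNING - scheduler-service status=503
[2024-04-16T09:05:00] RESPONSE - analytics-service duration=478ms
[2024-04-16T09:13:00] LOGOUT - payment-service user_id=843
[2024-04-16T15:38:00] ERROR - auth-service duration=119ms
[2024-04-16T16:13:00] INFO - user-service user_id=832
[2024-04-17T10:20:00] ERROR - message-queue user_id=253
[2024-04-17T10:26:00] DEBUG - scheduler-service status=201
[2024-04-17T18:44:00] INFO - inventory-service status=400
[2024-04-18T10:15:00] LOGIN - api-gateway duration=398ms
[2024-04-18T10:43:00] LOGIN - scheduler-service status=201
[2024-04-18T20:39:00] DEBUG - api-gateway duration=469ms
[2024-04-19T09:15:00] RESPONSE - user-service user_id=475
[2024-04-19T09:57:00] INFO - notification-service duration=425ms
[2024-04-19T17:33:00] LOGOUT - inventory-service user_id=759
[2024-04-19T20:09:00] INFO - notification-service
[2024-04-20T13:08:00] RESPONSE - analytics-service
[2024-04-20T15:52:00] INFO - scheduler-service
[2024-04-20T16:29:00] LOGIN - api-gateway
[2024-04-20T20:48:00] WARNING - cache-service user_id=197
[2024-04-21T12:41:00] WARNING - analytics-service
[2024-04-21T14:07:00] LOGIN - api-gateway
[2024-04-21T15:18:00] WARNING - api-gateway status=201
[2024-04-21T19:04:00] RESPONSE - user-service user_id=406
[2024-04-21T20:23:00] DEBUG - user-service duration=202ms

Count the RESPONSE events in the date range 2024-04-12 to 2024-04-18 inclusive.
6

To filter by date range:

1. Date range: 2024-04-12 through 2024-04-18, both dates inclusive
2. Filter for RESPONSE events whose date falls in this range
3. Count matching events: 6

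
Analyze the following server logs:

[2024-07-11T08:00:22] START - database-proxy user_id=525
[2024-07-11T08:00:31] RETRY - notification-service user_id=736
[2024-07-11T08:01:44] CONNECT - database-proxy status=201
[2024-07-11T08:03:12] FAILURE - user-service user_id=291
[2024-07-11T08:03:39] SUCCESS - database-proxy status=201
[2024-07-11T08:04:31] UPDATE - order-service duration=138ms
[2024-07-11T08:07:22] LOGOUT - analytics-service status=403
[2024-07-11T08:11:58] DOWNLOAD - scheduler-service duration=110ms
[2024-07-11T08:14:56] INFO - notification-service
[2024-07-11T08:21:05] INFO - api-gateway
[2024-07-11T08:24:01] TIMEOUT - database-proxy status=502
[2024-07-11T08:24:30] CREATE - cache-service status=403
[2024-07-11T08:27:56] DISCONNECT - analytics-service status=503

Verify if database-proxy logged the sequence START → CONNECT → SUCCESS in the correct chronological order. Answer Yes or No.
Yes

To verify sequence order:

1. Find all events in sequence START → CONNECT → SUCCESS for database-proxy
2. Extract their timestamps
3. Check if timestamps are in ascending order
4. Result: Yes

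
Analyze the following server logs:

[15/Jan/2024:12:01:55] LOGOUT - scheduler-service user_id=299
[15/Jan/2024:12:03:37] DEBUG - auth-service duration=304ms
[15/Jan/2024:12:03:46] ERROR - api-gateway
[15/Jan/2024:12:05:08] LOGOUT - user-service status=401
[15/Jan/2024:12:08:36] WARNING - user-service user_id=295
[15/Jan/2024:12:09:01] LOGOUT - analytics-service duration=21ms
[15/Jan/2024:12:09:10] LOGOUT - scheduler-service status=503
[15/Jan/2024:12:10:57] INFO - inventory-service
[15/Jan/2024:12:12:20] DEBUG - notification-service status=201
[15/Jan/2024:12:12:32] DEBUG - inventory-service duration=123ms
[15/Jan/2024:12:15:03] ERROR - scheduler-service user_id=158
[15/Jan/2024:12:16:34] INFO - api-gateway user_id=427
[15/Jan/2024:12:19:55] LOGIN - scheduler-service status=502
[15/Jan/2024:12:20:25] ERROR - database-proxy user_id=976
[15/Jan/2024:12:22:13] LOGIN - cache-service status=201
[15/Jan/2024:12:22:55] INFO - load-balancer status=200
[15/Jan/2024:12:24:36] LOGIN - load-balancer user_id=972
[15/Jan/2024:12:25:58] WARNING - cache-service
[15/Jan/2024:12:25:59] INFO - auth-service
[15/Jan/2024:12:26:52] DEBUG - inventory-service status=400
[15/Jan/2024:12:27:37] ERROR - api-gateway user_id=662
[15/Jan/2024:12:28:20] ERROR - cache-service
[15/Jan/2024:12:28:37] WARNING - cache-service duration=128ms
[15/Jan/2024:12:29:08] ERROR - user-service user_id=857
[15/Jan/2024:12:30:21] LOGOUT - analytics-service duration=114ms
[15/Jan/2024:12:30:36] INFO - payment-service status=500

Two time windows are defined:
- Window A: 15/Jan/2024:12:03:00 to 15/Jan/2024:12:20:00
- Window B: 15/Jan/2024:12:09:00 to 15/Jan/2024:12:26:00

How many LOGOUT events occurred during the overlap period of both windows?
2

To find overlap events:

1. Window A: 15/Jan/2024:12:03:00 to 15/Jan/2024:12:20:00
2. Window B: 15/Jan/2024:12:09:00 to 15/Jan/2024:12:26:00
3. Overlap period: 15/Jan/2024:12:09:00 to 15/Jan/2024:12:20:00
4. Count LOGOUT events in overlap: 2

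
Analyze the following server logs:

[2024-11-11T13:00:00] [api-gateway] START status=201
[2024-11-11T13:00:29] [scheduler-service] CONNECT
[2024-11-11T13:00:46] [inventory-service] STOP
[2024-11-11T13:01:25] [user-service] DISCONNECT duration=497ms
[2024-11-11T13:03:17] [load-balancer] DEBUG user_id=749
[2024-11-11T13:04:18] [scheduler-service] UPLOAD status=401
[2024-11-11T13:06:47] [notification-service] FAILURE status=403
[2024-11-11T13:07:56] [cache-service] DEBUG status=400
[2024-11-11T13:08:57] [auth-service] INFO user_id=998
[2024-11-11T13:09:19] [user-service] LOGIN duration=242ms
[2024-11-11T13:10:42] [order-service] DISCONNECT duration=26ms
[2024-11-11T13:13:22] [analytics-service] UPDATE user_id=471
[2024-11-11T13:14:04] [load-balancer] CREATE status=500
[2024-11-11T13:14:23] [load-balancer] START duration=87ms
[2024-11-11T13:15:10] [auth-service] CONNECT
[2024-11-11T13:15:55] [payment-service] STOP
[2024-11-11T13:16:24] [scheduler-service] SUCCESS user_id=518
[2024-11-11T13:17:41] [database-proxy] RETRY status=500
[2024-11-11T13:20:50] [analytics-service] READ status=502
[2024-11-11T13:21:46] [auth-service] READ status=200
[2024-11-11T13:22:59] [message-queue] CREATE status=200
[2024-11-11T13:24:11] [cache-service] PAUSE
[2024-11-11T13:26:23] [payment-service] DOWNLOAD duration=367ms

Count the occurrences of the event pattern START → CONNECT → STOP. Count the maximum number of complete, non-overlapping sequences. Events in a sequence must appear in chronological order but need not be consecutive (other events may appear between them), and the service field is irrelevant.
2

To count sequences:

1. Look for pattern: START → CONNECT → STOP
2. Greedily scan the log in chronological order, matching each sequence element in turn (ignoring service)
3. Each time the full pattern completes, increment the count and restart matching from the next event
4. Complete non-overlapping sequences found: 2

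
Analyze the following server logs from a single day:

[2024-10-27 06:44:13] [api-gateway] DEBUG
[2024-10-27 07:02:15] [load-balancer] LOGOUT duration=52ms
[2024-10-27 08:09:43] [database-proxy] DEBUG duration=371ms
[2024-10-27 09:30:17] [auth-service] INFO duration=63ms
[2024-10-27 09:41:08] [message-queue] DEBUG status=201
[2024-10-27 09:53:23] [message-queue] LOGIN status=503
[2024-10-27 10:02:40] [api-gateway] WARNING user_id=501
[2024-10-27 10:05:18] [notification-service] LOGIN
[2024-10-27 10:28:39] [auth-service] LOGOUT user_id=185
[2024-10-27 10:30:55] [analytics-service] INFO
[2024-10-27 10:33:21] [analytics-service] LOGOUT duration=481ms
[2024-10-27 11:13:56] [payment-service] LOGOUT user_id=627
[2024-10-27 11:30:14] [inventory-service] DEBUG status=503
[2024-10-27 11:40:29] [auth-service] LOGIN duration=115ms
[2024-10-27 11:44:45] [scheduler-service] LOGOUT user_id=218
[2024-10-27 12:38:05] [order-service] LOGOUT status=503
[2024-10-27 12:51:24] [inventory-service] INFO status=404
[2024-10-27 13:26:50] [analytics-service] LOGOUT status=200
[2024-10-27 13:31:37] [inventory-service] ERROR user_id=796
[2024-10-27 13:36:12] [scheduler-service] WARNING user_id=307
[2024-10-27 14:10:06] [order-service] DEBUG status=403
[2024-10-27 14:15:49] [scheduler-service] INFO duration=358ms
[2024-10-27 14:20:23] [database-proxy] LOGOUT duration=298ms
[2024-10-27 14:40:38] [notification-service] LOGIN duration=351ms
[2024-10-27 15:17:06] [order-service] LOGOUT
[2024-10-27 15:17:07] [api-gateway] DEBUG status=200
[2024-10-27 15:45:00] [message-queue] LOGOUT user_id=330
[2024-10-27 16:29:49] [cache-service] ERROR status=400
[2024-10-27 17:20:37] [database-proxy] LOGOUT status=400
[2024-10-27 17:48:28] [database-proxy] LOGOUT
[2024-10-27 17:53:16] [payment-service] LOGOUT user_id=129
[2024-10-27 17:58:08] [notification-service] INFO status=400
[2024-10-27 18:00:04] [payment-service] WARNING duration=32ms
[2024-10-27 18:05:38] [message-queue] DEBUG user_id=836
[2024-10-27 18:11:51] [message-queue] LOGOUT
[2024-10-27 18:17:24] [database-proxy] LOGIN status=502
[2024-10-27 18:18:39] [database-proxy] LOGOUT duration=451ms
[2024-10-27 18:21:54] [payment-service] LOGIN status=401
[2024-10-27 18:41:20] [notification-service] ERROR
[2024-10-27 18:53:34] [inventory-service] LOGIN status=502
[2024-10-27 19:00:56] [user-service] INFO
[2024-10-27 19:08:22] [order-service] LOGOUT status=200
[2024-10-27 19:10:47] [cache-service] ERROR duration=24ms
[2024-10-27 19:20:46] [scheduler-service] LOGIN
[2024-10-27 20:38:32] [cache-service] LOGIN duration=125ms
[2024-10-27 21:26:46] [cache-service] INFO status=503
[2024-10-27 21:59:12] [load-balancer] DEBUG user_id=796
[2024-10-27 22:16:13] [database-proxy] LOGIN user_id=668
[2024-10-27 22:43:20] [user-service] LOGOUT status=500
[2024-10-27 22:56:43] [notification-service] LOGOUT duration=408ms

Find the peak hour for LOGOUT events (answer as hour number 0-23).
17

To find the peak hour:

1. Group all LOGOUT events by hour
2. Count events in each hour
3. Find hour with maximum count
4. Peak hour: 17 (with 3 events)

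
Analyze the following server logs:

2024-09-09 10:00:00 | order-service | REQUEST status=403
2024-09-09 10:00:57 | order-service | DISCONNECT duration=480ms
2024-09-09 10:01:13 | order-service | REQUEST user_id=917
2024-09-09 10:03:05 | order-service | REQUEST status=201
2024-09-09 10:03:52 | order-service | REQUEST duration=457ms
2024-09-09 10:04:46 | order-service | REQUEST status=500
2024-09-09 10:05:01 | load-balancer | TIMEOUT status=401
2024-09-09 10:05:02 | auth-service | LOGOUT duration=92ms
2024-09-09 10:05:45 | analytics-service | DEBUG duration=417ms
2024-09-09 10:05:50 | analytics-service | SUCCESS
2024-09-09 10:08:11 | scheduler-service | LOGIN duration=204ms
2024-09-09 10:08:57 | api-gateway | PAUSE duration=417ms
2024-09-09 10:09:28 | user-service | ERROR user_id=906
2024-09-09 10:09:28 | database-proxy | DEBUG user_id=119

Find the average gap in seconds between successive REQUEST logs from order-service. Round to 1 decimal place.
71.5

To calculate average interval:

1. Find all REQUEST events for order-service in order
2. Calculate time gaps between consecutive events
3. Compute mean of gaps: 286 / 4 = 71.5 seconds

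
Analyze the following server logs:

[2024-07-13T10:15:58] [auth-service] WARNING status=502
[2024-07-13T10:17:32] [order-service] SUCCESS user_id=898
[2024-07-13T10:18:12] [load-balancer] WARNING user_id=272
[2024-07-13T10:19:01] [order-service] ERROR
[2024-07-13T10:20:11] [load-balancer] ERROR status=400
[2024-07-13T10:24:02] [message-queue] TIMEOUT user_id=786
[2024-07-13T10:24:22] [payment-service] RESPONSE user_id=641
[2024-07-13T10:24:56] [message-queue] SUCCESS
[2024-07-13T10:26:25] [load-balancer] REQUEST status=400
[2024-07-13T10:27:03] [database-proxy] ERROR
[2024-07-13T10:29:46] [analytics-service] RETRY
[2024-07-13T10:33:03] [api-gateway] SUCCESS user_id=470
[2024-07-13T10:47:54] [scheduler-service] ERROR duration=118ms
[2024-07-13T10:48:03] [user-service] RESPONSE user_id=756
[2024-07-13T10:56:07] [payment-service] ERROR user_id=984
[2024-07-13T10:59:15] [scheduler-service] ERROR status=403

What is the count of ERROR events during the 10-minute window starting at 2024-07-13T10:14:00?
2

To count events in the time window:

1. Window boundaries: 2024-07-13T10:14:00 to 2024-07-13T10:24:00
2. Filter for ERROR events within this window
3. Count matching events: 2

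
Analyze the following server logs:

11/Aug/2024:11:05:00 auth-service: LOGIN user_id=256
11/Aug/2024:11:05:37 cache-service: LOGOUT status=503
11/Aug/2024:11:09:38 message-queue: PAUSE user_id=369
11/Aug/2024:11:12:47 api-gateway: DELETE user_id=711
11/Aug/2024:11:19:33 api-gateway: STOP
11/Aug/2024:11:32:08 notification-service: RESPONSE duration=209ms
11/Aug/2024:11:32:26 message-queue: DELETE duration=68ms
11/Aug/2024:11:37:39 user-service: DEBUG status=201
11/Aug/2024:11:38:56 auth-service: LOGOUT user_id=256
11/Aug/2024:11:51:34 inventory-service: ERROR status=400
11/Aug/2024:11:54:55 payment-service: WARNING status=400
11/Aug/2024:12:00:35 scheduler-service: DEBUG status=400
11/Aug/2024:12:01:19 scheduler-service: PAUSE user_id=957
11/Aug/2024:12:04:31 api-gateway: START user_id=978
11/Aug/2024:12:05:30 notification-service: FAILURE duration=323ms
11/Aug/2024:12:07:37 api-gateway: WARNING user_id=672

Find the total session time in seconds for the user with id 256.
2036

To calculate session duration:

1. Find LOGIN event for user_id=256: 11/Aug/2024:11:05:00
2. Find LOGOUT event for user_id=256: 11/Aug/2024:11:38:56
3. Session duration: 11/Aug/2024:11:38:56 - 11/Aug/2024:11:05:00 = 2036 seconds (33 minutes)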